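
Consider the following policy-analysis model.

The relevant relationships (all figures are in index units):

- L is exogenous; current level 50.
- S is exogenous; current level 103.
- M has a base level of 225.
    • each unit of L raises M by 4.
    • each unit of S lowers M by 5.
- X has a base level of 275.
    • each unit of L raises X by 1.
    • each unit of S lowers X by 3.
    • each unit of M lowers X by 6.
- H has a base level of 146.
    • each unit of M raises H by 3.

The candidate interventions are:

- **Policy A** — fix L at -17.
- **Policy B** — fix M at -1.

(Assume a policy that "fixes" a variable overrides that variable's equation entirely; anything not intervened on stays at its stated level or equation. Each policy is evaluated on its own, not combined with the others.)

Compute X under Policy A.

Policy A (L := -17):
  L = -17
  S = 103
  M = 225 + 4·(-17) − 5·103 = -358
  X = 275 + (-17) − 3·103 − 6·(-358) = 2097

2097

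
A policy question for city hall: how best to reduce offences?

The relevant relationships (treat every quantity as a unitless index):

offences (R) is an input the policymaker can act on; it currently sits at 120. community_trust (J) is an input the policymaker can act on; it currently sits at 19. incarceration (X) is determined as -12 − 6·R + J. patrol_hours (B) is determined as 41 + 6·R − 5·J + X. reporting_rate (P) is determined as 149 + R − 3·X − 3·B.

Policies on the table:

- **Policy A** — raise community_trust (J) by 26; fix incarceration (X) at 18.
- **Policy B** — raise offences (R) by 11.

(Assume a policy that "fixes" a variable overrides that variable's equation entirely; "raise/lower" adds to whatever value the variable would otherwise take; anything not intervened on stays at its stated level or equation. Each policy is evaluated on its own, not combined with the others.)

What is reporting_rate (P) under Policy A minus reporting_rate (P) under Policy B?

-4205

Policy A (J + 26, X := 18):
  R = 120
  J = 19 + 26 = 45
  X = 18
  B = 41 + 6·120 − 5·45 + 18 = 554
  P = 149 + 120 − 3·18 − 3·554 = -1447
Policy B (R + 11):
  R = 120 + 11 = 131
  J = 19
  X = -12 − 6·131 + 19 = -779
  B = 41 + 6·131 − 5·19 + (-779) = -47
  P = 149 + 131 − 3·(-779) − 3·(-47) = 2758
P: -1447 − 2758 = -4205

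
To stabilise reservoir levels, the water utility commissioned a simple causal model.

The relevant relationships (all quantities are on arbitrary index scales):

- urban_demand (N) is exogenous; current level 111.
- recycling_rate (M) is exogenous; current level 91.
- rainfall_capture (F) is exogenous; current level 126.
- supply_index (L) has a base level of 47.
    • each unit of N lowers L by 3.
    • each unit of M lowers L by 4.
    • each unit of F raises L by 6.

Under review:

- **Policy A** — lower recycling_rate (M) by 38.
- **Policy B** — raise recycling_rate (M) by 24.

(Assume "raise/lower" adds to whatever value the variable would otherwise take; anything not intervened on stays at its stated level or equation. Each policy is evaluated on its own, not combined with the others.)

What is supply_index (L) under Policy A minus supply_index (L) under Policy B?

248

Policy A (M − 38):
  N = 111
  M = 91 − 38 = 53
  F = 126
  L = 47 − 3·111 − 4·53 + 6·126 = 258
Policy B (M + 24):
  N = 111
  M = 91 + 24 = 115
  F = 126
  L = 47 − 3·111 − 4·115 + 6·126 = 10
L: 258 − 10 = 248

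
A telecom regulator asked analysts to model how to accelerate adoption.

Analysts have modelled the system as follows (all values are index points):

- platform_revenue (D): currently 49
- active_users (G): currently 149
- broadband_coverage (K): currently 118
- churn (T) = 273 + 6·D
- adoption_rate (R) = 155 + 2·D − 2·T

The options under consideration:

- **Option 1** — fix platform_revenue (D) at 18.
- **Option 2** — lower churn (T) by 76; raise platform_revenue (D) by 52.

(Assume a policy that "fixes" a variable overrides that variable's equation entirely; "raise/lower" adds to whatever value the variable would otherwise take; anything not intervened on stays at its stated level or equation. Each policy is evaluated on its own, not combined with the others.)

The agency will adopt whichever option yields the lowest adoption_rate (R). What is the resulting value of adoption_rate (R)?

Option 1 (D := 18):
  D = 18
  T = 273 + 6·18 = 381
  R = 155 + 2·18 − 2·381 = -571
Option 2 (T − 76, D + 52):
  D = 49 + 52 = 101
  T = 273 + 6·101 (−76 from intervention) = 803
  R = 155 + 2·101 − 2·803 = -1249
Comparing — Option 1: R=-571, Option 2: R=-1249. Lowest is -1249 (Option 2).

-1249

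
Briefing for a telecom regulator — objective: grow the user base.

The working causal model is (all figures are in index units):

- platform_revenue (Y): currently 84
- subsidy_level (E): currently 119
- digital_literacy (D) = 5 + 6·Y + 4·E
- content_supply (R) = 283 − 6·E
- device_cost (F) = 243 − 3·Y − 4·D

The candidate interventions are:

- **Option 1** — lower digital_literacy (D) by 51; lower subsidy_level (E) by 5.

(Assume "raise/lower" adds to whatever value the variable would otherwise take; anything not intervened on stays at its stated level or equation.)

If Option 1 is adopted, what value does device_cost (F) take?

-3665

Option 1 (D − 51, E − 5):
  Y = 84
  E = 119 − 5 = 114
  D = 5 + 6·84 + 4·114 (−51 from intervention) = 914
  F = 243 − 3·84 − 4·914 = -3665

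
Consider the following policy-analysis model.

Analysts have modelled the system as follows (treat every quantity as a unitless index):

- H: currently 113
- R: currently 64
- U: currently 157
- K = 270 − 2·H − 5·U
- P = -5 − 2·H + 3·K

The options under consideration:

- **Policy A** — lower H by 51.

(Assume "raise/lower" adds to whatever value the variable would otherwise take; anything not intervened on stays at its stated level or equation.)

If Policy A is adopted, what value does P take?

-2046

Policy A (H − 51):
  H = 113 − 51 = 62
  U = 157
  K = 270 − 2·62 − 5·157 = -639
  P = -5 − 2·62 + 3·(-639) = -2046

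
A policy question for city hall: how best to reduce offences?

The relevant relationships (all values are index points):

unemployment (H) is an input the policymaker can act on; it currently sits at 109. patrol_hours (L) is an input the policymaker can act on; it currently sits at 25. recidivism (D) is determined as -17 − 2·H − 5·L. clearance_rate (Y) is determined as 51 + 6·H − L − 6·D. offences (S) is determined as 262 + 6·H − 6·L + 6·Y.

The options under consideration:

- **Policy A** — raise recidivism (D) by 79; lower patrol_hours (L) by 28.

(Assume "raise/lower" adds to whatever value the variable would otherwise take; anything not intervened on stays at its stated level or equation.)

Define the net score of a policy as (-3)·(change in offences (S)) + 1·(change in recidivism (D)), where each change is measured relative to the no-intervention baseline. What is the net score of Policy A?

Baseline:
  H = 109
  L = 25
  D = -17 − 2·109 − 5·25 = -360
  Y = 51 + 6·109 − 25 − 6·(-360) = 2840
  S = 262 + 6·109 − 6·25 + 6·2840 = 17806
Policy A (D + 79, L − 28):
  H = 109
  L = 25 − 28 = -3
  D = -17 − 2·109 − 5·(-3) (+79 from intervention) = -141
  Y = 51 + 6·109 − (-3) − 6·(-141) = 1554
  S = 262 + 6·109 − 6·(-3) + 6·1554 = 10258
ΔS = 10258 − 17806 = -7548; ΔD = -141 − (-360) = 219
Score = (-3)·(-7548) + 1·219 = 22863

22863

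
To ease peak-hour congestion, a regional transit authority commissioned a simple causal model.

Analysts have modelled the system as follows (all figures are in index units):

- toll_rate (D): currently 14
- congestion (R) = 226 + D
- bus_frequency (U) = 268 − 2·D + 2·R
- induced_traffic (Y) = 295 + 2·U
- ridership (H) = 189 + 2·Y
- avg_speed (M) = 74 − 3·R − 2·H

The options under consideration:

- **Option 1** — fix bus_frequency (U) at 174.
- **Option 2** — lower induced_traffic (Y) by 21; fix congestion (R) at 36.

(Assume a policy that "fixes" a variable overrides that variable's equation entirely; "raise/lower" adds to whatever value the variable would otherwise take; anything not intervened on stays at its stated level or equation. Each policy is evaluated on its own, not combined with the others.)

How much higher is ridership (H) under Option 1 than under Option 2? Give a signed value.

Option 1 (U := 174):
  D = 14
  R = 226 + 14 = 240
  U = 174
  Y = 295 + 2·174 = 643
  H = 189 + 2·643 = 1475
Option 2 (Y − 21, R := 36):
  D = 14
  R = 36
  U = 268 − 2·14 + 2·36 = 312
  Y = 295 + 2·312 (−21 from intervention) = 898
  H = 189 + 2·898 = 1985
H: 1475 − 1985 = -510

-510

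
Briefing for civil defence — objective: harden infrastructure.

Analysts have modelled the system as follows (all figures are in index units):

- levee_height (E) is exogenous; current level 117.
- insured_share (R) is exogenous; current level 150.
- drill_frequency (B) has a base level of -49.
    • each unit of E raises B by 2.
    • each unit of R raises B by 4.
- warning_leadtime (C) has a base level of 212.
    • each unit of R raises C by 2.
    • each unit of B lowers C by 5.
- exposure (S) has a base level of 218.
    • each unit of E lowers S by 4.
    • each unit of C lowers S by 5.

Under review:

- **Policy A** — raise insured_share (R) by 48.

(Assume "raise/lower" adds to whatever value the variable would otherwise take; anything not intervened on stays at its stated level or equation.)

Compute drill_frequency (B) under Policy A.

977

Policy A (R + 48):
  E = 117
  R = 150 + 48 = 198
  B = -49 + 2·117 + 4·198 = 977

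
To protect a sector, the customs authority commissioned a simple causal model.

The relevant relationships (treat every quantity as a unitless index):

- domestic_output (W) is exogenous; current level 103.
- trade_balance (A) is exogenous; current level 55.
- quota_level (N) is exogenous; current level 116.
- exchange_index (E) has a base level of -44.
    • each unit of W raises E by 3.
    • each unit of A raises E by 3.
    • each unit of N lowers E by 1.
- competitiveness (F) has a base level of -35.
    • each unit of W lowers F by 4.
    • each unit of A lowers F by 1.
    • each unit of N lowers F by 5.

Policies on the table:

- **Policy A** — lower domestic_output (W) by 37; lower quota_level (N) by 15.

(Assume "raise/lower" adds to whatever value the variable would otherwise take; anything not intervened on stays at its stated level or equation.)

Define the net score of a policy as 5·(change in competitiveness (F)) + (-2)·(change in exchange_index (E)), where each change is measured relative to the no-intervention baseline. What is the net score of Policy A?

Baseline:
  W = 103
  A = 55
  N = 116
  E = -44 + 3·103 + 3·55 − 116 = 314
  F = -35 − 4·103 − 55 − 5·116 = -1082
Policy A (W − 37, N − 15):
  W = 103 − 37 = 66
  A = 55
  N = 116 − 15 = 101
  E = -44 + 3·66 + 3·55 − 101 = 218
  F = -35 − 4·66 − 55 − 5·101 = -859
ΔF = -859 − (-1082) = 223; ΔE = 218 − 314 = -96
Score = 5·223 + (-2)·(-96) = 1307

1307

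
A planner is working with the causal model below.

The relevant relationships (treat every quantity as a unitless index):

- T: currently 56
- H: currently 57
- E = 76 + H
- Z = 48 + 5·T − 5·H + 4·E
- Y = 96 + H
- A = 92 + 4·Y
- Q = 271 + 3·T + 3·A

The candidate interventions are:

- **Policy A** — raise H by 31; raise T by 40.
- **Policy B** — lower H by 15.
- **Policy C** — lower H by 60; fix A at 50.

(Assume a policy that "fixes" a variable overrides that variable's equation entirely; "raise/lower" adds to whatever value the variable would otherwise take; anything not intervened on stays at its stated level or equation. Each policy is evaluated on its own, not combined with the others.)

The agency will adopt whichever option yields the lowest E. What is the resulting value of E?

Policy A (H + 31, T + 40):
  H = 57 + 31 = 88
  E = 76 + 88 = 164
Policy B (H − 15):
  H = 57 − 15 = 42
  E = 76 + 42 = 118
Policy C (H − 60, A := 50):
  H = 57 − 60 = -3
  E = 76 + (-3) = 73
Comparing — Policy A: E=164, Policy B: E=118, Policy C: E=73. Lowest is 73 (Policy C).

73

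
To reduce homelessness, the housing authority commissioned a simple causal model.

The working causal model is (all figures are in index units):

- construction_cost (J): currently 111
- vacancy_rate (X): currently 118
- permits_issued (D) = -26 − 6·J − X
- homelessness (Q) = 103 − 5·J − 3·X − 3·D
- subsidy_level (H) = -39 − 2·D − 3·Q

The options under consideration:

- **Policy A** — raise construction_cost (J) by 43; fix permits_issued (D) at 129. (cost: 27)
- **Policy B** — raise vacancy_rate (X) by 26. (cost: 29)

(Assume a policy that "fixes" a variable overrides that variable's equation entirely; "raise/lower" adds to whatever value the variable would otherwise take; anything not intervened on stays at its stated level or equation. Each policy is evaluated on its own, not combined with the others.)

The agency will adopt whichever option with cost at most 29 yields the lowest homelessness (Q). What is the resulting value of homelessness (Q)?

-1408

Policy A (J + 43, D := 129):
  J = 111 + 43 = 154
  X = 118
  D = 129
  Q = 103 − 5·154 − 3·118 − 3·129 = -1408
Policy B (X + 26):
  J = 111
  X = 118 + 26 = 144
  D = -26 − 6·111 − 144 = -836
  Q = 103 − 5·111 − 3·144 − 3·(-836) = 1624
Comparing — Policy A: Q=-1408, Policy B: Q=1624. Lowest is -1408 (Policy A).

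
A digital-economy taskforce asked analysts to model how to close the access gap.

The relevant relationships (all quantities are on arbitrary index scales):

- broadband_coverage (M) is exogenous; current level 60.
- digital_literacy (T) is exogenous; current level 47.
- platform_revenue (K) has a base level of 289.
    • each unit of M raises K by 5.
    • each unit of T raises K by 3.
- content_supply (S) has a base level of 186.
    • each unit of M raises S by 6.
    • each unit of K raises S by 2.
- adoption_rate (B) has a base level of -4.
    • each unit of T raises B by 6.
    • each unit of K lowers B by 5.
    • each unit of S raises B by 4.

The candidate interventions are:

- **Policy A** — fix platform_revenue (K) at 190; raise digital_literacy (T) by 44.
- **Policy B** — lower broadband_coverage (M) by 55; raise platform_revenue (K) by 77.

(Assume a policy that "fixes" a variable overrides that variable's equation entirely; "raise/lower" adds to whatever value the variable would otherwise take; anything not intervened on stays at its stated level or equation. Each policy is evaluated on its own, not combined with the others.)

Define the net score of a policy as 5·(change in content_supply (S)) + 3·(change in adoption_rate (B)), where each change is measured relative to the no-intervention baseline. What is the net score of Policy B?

-9372

Baseline:
  M = 60
  T = 47
  K = 289 + 5·60 + 3·47 = 730
  S = 186 + 6·60 + 2·730 = 2006
  B = -4 + 6·47 − 5·730 + 4·2006 = 4652
Policy B (M − 55, K + 77):
  M = 60 − 55 = 5
  T = 47
  K = 289 + 5·5 + 3·47 (+77 from intervention) = 532
  S = 186 + 6·5 + 2·532 = 1280
  B = -4 + 6·47 − 5·532 + 4·1280 = 2738
ΔS = 1280 − 2006 = -726; ΔB = 2738 − 4652 = -1914
Score = 5·(-726) + 3·(-1914) = -9372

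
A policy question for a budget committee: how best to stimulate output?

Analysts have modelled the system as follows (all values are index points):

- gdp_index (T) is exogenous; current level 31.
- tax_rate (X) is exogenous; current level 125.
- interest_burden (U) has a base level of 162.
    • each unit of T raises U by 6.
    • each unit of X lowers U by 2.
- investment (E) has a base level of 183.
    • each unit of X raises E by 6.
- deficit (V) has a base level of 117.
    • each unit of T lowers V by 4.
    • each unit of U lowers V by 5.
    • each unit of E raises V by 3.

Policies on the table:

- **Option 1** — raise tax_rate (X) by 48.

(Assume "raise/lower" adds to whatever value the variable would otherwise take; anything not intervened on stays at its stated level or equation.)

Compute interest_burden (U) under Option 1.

Option 1 (X + 48):
  T = 31
  X = 125 + 48 = 173
  U = 162 + 6·31 − 2·173 = 2

2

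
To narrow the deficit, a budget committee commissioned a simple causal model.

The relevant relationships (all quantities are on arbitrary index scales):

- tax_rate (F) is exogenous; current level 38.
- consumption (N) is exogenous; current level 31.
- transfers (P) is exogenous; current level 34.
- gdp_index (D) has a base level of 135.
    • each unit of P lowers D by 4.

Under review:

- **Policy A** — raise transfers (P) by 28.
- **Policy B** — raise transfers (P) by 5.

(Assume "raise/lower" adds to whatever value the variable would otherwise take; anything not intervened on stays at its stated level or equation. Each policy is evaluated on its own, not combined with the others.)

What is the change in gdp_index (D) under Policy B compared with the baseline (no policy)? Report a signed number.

-20

Baseline:
  P = 34
  D = 135 − 4·34 = -1
Policy B (P + 5):
  P = 34 + 5 = 39
  D = 135 − 4·39 = -21
Change in D: -21 − (-1) = -20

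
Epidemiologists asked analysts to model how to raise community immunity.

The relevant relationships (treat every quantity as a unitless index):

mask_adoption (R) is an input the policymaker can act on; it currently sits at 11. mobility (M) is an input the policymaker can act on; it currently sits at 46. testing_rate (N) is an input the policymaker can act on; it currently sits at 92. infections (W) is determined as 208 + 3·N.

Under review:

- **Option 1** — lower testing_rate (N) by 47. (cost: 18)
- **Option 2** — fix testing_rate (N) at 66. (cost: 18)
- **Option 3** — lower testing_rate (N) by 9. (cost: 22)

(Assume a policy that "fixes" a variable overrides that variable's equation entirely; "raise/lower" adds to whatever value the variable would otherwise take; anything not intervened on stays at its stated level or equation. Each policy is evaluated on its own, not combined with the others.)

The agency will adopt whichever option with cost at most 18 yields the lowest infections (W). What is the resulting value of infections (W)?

343

Option 1 (N − 47):
  N = 92 − 47 = 45
  W = 208 + 3·45 = 343
Option 2 (N := 66):
  N = 66
  W = 208 + 3·66 = 406
Comparing — Option 1: W=343, Option 2: W=406. Lowest is 343 (Option 1).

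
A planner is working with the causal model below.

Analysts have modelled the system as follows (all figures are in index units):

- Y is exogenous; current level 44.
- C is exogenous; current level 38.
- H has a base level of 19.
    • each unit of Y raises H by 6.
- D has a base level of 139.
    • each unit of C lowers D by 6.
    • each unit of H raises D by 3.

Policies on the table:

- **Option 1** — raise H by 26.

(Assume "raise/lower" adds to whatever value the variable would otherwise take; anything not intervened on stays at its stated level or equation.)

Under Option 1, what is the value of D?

Option 1 (H + 26):
  Y = 44
  C = 38
  H = 19 + 6·44 (+26 from intervention) = 309
  D = 139 − 6·38 + 3·309 = 838

838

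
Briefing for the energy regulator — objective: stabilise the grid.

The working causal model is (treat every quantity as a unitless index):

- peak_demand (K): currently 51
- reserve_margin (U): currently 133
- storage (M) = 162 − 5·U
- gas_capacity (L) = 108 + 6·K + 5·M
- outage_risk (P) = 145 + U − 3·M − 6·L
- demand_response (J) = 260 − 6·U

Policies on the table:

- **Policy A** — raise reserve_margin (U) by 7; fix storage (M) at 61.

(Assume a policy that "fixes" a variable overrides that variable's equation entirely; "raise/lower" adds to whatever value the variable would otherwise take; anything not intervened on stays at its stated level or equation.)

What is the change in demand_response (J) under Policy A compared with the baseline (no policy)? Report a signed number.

Baseline:
  U = 133
  J = 260 − 6·133 = -538
Policy A (U + 7, M := 61):
  U = 133 + 7 = 140
  J = 260 − 6·140 = -580
Change in J: -580 − (-538) = -42

-42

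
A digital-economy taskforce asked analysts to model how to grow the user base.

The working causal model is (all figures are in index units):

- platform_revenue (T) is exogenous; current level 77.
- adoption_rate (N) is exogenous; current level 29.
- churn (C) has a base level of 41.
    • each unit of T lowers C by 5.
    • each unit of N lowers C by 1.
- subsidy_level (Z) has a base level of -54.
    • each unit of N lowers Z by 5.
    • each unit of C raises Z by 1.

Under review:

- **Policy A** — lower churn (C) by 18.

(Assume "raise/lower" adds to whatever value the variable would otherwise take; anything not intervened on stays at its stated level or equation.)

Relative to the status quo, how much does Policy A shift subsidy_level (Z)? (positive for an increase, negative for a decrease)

-18

Baseline:
  T = 77
  N = 29
  C = 41 − 5·77 − 29 = -373
  Z = -54 − 5·29 + (-373) = -572
Policy A (C − 18):
  T = 77
  N = 29
  C = 41 − 5·77 − 29 (−18 from intervention) = -391
  Z = -54 − 5·29 + (-391) = -590
Change in Z: -590 − (-572) = -18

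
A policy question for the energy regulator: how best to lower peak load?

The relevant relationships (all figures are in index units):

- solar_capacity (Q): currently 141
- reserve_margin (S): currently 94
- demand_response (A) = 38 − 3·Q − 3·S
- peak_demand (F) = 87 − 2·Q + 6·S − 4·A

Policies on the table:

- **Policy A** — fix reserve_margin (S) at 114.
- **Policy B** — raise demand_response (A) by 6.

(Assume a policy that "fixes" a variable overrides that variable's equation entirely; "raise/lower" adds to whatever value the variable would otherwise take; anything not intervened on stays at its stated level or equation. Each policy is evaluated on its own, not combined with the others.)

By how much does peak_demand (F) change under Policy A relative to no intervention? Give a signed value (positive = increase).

Baseline:
  Q = 141
  S = 94
  A = 38 − 3·141 − 3·94 = -667
  F = 87 − 2·141 + 6·94 − 4·(-667) = 3037
Policy A (S := 114):
  Q = 141
  S = 114
  A = 38 − 3·141 − 3·114 = -727
  F = 87 − 2·141 + 6·114 − 4·(-727) = 3397
Change in F: 3397 − 3037 = 360

360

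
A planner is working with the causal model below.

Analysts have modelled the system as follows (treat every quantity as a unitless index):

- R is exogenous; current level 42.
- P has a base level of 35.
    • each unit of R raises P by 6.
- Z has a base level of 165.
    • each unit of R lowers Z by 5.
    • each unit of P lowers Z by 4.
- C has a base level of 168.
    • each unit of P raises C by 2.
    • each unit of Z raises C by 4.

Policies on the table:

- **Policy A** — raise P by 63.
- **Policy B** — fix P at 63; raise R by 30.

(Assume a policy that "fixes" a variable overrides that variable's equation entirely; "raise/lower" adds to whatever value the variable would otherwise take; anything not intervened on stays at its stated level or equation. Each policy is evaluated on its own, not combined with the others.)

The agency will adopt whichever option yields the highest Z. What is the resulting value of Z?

Policy A (P + 63):
  R = 42
  P = 35 + 6·42 (+63 from intervention) = 350
  Z = 165 − 5·42 − 4·350 = -1445
Policy B (P := 63, R + 30):
  R = 42 + 30 = 72
  P = 63
  Z = 165 − 5·72 − 4·63 = -447
Comparing — Policy A: Z=-1445, Policy B: Z=-447. Highest is -447 (Policy B).

-447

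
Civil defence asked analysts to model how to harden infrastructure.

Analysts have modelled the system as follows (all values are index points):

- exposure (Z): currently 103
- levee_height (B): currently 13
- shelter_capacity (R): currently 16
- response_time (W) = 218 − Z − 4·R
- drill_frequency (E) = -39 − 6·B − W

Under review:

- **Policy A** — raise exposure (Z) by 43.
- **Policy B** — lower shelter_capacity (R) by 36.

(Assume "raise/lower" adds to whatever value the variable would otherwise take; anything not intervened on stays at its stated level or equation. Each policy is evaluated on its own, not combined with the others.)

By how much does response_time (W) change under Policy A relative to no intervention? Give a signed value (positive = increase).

-43

Baseline:
  Z = 103
  R = 16
  W = 218 − 103 − 4·16 = 51
Policy A (Z + 43):
  Z = 103 + 43 = 146
  R = 16
  W = 218 − 146 − 4·16 = 8
Change in W: 8 − 51 = -43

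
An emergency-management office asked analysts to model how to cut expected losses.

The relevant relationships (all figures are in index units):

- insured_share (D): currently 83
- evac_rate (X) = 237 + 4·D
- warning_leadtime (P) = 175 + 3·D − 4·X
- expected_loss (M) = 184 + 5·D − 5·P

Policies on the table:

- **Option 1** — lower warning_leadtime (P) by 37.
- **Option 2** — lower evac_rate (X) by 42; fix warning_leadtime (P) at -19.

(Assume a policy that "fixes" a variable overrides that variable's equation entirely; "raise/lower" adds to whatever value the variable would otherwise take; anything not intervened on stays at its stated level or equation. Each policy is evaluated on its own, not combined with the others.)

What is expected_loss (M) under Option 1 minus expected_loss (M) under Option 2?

9350

Option 1 (P − 37):
  D = 83
  X = 237 + 4·83 = 569
  P = 175 + 3·83 − 4·569 (−37 from intervention) = -1889
  M = 184 + 5·83 − 5·(-1889) = 10044
Option 2 (X − 42, P := -19):
  D = 83
  X = 237 + 4·83 (−42 from intervention) = 527
  P = -19
  M = 184 + 5·83 − 5·(-19) = 694
M: 10044 − 694 = 9350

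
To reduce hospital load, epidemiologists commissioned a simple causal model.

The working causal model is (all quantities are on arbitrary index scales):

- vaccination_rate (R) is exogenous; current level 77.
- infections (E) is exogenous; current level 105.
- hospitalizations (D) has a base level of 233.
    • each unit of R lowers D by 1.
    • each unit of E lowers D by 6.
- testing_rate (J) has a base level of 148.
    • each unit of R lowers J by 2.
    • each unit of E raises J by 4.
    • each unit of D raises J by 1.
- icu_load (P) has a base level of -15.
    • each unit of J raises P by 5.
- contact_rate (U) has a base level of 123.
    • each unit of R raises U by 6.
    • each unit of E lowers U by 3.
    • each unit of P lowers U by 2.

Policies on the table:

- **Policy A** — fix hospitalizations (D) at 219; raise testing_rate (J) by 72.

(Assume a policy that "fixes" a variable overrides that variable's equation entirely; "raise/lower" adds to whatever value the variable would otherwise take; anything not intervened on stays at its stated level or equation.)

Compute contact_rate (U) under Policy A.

-6750

Policy A (D := 219, J + 72):
  R = 77
  E = 105
  D = 219
  J = 148 − 2·77 + 4·105 + 219 (+72 from intervention) = 705
  P = -15 + 5·705 = 3510
  U = 123 + 6·77 − 3·105 − 2·3510 = -6750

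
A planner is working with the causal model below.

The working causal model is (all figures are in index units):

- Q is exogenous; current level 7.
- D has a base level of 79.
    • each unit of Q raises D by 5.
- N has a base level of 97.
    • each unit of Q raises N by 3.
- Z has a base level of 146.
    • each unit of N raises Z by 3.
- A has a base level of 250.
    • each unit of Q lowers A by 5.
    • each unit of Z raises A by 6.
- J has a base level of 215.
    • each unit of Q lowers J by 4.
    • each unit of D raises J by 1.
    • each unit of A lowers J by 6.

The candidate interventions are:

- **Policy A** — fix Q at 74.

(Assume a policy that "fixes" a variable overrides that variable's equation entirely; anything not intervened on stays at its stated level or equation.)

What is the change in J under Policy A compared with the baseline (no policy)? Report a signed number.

-19631

Baseline:
  Q = 7
  D = 79 + 5·7 = 114
  N = 97 + 3·7 = 118
  Z = 146 + 3·118 = 500
  A = 250 − 5·7 + 6·500 = 3215
  J = 215 − 4·7 + 114 − 6·3215 = -18989
Policy A (Q := 74):
  Q = 74
  D = 79 + 5·74 = 449
  N = 97 + 3·74 = 319
  Z = 146 + 3·319 = 1103
  A = 250 − 5·74 + 6·1103 = 6498
  J = 215 − 4·74 + 449 − 6·6498 = -38620
Change in J: -38620 − (-18989) = -19631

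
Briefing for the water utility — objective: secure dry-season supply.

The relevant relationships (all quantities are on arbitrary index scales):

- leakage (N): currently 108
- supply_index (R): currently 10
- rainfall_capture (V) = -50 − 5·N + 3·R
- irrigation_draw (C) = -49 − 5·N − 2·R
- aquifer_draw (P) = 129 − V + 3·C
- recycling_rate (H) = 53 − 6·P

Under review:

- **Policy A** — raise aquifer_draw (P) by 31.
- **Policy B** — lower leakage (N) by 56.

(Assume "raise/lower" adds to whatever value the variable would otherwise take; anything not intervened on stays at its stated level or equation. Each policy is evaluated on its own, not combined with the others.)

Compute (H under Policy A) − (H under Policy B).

3174

Policy A (P + 31):
  N = 108
  R = 10
  V = -50 − 5·108 + 3·10 = -560
  C = -49 − 5·108 − 2·10 = -609
  P = 129 − (-560) + 3·(-609) (+31 from intervention) = -1107
  H = 53 − 6·(-1107) = 6695
Policy B (N − 56):
  N = 108 − 56 = 52
  R = 10
  V = -50 − 5·52 + 3·10 = -280
  C = -49 − 5·52 − 2·10 = -329
  P = 129 − (-280) + 3·(-329) = -578
  H = 53 − 6·(-578) = 3521
H: 6695 − 3521 = 3174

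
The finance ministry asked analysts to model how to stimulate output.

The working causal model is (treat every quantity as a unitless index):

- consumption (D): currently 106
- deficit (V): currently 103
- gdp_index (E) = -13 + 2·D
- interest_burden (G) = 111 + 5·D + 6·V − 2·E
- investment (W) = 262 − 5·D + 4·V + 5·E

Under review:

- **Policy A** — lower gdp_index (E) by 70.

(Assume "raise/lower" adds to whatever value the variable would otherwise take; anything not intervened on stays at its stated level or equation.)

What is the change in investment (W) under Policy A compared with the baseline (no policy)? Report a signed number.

Baseline:
  D = 106
  V = 103
  E = -13 + 2·106 = 199
  W = 262 − 5·106 + 4·103 + 5·199 = 1139
Policy A (E − 70):
  D = 106
  V = 103
  E = -13 + 2·106 (−70 from intervention) = 129
  W = 262 − 5·106 + 4·103 + 5·129 = 789
Change in W: 789 − 1139 = -350

-350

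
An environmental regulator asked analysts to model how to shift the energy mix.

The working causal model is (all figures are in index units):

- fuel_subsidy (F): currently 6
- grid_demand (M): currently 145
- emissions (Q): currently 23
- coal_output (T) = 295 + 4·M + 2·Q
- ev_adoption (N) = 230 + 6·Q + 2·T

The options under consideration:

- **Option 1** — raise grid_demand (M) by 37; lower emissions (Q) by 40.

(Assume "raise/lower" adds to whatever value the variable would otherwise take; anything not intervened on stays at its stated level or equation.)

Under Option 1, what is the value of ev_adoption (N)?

2106

Option 1 (M + 37, Q − 40):
  M = 145 + 37 = 182
  Q = 23 − 40 = -17
  T = 295 + 4·182 + 2·(-17) = 989
  N = 230 + 6·(-17) + 2·989 = 2106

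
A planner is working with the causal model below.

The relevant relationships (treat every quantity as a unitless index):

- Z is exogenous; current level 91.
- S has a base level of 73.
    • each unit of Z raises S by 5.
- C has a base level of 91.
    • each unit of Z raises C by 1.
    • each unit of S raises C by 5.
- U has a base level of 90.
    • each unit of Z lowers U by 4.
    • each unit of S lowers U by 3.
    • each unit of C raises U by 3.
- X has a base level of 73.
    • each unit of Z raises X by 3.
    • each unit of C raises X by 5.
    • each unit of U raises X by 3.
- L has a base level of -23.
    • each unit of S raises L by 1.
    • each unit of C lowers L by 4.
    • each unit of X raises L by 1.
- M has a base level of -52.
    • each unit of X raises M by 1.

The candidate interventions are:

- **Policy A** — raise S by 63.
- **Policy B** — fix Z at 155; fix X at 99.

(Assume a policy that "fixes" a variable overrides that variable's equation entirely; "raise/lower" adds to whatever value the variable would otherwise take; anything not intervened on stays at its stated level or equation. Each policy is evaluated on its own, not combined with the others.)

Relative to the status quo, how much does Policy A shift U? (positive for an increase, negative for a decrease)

756

Baseline:
  Z = 91
  S = 73 + 5·91 = 528
  C = 91 + 91 + 5·528 = 2822
  U = 90 − 4·91 − 3·528 + 3·2822 = 6608
Policy A (S + 63):
  Z = 91
  S = 73 + 5·91 (+63 from intervention) = 591
  C = 91 + 91 + 5·591 = 3137
  U = 90 − 4·91 − 3·591 + 3·3137 = 7364
Change in U: 7364 − 6608 = 756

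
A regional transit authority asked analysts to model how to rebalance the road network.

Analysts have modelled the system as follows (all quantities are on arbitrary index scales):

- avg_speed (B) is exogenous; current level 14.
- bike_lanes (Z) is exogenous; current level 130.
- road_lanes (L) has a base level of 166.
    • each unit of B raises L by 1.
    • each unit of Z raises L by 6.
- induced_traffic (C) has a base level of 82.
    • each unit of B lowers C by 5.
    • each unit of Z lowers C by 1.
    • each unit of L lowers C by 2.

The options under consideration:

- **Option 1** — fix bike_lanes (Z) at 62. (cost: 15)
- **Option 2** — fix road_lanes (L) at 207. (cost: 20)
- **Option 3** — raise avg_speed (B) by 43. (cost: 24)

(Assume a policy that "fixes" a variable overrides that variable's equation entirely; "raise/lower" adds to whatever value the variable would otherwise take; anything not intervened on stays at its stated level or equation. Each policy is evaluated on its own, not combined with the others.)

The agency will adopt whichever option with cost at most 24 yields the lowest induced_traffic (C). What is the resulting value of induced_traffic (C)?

Option 1 (Z := 62):
  B = 14
  Z = 62
  L = 166 + 14 + 6·62 = 552
  C = 82 − 5·14 − 62 − 2·552 = -1154
Option 2 (L := 207):
  B = 14
  Z = 130
  L = 207
  C = 82 − 5·14 − 130 − 2·207 = -532
Option 3 (B + 43):
  B = 14 + 43 = 57
  Z = 130
  L = 166 + 57 + 6·130 = 1003
  C = 82 − 5·57 − 130 − 2·1003 = -2339
Comparing — Option 1: C=-1154, Option 2: C=-532, Option 3: C=-2339. Lowest is -2339 (Option 3).

-2339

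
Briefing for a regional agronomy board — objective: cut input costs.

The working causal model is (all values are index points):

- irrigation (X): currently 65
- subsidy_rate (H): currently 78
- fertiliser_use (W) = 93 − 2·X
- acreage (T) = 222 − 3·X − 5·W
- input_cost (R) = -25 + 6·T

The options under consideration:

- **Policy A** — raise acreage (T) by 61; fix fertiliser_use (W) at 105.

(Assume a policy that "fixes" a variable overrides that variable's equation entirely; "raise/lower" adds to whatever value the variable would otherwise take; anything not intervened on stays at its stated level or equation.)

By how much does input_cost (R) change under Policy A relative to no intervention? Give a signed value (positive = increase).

-3894

Baseline:
  X = 65
  W = 93 − 2·65 = -37
  T = 222 − 3·65 − 5·(-37) = 212
  R = -25 + 6·212 = 1247
Policy A (T + 61, W := 105):
  X = 65
  W = 105
  T = 222 − 3·65 − 5·105 (+61 from intervention) = -437
  R = -25 + 6·(-437) = -2647
Change in R: -2647 − 1247 = -3894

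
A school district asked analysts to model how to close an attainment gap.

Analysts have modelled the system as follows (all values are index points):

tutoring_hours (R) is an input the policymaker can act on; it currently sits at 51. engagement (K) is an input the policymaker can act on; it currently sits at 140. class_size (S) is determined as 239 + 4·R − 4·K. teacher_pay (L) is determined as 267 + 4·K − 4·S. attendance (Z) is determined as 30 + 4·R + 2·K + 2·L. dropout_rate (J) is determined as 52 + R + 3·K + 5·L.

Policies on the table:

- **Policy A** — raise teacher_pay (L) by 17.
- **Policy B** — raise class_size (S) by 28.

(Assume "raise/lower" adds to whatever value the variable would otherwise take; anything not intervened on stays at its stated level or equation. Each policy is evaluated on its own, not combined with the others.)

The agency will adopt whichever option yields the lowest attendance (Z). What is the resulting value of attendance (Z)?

2880

Policy A (L + 17):
  R = 51
  K = 140
  S = 239 + 4·51 − 4·140 = -117
  L = 267 + 4·140 − 4·(-117) (+17 from intervention) = 1312
  Z = 30 + 4·51 + 2·140 + 2·1312 = 3138
Policy B (S + 28):
  R = 51
  K = 140
  S = 239 + 4·51 − 4·140 (+28 from intervention) = -89
  L = 267 + 4·140 − 4·(-89) = 1183
  Z = 30 + 4·51 + 2·140 + 2·1183 = 2880
Comparing — Policy A: Z=3138, Policy B: Z=2880. Lowest is 2880 (Policy B).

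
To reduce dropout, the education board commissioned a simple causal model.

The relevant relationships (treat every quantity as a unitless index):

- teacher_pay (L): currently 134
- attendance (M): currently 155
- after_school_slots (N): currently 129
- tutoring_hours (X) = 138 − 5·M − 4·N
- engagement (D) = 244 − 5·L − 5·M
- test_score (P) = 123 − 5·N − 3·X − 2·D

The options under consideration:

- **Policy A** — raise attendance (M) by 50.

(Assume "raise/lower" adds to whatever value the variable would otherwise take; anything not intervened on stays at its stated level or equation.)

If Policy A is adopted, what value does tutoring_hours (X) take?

Policy A (M + 50):
  M = 155 + 50 = 205
  N = 129
  X = 138 − 5·205 − 4·129 = -1403

-1403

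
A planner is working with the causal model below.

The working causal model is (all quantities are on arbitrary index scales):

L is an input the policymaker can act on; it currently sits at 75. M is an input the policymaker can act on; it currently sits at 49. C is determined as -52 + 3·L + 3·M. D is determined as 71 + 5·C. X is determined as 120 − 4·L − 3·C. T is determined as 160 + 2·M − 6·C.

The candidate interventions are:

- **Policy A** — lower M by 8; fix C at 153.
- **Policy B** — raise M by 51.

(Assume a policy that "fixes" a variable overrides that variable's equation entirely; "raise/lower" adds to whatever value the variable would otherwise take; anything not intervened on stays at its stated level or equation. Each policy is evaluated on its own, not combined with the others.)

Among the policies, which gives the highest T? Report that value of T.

Policy A (M − 8, C := 153):
  L = 75
  M = 49 − 8 = 41
  C = 153
  T = 160 + 2·41 − 6·153 = -676
Policy B (M + 51):
  L = 75
  M = 49 + 51 = 100
  C = -52 + 3·75 + 3·100 = 473
  T = 160 + 2·100 − 6·473 = -2478
Comparing — Policy A: T=-676, Policy B: T=-2478. Highest is -676 (Policy A).

-676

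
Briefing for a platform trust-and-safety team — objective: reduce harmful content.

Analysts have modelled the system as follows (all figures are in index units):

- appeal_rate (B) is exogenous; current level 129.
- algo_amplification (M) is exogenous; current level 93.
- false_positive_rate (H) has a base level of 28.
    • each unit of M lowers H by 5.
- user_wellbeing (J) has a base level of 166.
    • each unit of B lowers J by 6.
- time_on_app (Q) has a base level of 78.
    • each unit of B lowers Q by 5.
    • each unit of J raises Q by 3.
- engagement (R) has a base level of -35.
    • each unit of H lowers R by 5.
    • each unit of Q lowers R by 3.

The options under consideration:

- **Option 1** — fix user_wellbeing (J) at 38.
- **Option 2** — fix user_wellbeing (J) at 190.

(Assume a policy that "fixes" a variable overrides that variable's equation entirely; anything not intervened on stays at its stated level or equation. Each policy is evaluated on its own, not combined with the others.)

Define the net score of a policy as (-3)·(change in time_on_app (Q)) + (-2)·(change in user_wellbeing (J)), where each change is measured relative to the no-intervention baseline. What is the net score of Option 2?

Baseline:
  B = 129
  J = 166 − 6·129 = -608
  Q = 78 − 5·129 + 3·(-608) = -2391
Option 2 (J := 190):
  B = 129
  J = 190
  Q = 78 − 5·129 + 3·190 = 3
ΔQ = 3 − (-2391) = 2394; ΔJ = 190 − (-608) = 798
Score = (-3)·2394 + (-2)·798 = -8778

-8778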